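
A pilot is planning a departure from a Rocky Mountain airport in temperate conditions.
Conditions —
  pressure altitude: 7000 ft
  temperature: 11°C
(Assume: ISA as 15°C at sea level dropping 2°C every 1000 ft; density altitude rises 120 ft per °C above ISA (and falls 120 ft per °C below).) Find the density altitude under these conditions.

ISA temperature at 7000 ft = 15 − 2 × (7000/1000) = 1°C.
ISA deviation = 11 − 1 = +10°C.
Density altitude = 7000 + 120 × (10) = 7000 + (+1200) = 8200 ft.

8200 ft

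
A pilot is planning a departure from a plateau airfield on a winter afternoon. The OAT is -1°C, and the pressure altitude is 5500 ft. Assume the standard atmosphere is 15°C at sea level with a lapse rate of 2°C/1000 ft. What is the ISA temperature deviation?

ISA-5°C

ISA temperature at 5500 ft = 15 − 2 × (5500/1000) = 4°C.
Deviation = OAT − ISA = -1 − 4 = -5°C.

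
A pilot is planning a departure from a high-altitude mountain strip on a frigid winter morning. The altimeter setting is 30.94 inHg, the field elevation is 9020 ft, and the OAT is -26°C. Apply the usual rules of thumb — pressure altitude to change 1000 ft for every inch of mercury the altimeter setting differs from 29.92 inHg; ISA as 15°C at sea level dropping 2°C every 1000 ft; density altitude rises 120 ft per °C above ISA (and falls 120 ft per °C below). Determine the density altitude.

5000 ft

Pressure altitude = 9020 + (29.92 − 30.94) × 1000 = 9020 + (-1020) = 8000 ft.
ISA temperature at 8000 ft = 15 − 2 × (8000/1000) = -1°C.
ISA deviation = -26 − (-1) = -25°C.
Density altitude = 8000 + 120 × (-25) = 5000 ft.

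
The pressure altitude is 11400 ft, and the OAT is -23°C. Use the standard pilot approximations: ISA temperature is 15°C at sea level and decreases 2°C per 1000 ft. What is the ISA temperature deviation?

ISA-15.2°C

ISA temperature at 11400 ft = 15 − 2 × (11400/1000) = -7.8°C.
Deviation = OAT − ISA = -23 − (-7.8) = -15.2°C.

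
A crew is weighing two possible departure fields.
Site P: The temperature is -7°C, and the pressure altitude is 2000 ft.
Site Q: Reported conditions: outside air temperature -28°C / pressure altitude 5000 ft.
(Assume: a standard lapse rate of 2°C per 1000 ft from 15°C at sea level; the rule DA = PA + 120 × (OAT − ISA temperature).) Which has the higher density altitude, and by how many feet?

Site Q by 1200 ft

Site P: ISA temp = 11°C, deviation -18°C, DA = 2000 + 120 × (-18) = -160 ft.
Site Q: ISA temp = 5°C, deviation -33°C, DA = 5000 + 120 × (-33) = 1040 ft.
Site Q is higher by 1040 − (-160) = 1200 ft.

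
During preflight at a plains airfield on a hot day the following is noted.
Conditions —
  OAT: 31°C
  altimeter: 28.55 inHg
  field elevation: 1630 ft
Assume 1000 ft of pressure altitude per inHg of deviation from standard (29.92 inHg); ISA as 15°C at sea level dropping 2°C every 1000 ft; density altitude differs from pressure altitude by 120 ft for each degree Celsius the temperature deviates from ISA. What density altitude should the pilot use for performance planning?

5640 ft

Pressure altitude = 1630 + (29.92 − 28.55) × 1000 = 1630 + (+1370) = 3000 ft.
ISA temperature at 3000 ft = 15 − 2 × (3000/1000) = 9°C.
ISA deviation = 31 − 9 = +22°C.
Density altitude = 3000 + 120 × (22) = 5640 ft.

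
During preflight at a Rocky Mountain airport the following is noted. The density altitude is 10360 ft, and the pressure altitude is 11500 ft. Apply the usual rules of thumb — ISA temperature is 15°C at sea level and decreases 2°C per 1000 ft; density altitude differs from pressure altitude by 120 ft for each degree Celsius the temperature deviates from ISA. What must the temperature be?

Density altitude − pressure altitude = 10360 − 11500 = -1140 ft.
At 120 ft/°C that is an ISA deviation of -1140/120 = -9.5°C.
ISA temperature at 11500 ft = 15 − 2 × (11500/1000) = -8°C.
OAT = ISA + deviation = -8 + (-9.5) = -17.5°C.

-17.5°C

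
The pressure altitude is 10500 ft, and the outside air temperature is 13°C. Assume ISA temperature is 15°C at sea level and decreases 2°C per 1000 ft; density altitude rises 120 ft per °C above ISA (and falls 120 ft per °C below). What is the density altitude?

ISA temperature at 10500 ft = 15 − 2 × (10500/1000) = -6°C.
ISA deviation = 13 − (-6) = +19°C.
Density altitude = 10500 + 120 × (19) = 10500 + (+2280) = 12780 ft.

12780 ft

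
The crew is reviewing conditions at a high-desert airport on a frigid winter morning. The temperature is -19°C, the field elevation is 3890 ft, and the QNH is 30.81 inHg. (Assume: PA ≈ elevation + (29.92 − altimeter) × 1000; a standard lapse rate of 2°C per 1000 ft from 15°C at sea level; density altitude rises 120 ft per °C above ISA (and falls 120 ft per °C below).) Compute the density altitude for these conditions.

Pressure altitude = 3890 + (29.92 − 30.81) × 1000 = 3890 + (-890) = 3000 ft.
ISA temperature at 3000 ft = 15 − 2 × (3000/1000) = 9°C.
ISA deviation = -19 − 9 = -28°C.
Density altitude = 3000 + 120 × (-28) = -360 ft.

-360 ft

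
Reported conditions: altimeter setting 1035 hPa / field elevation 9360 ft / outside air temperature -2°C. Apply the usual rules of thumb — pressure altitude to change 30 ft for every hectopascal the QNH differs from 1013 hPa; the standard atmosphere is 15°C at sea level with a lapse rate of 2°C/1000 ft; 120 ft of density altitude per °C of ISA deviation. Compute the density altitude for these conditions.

Pressure altitude = 9360 + (1013 − 1035) × 30 = 9360 + (-660) = 8700 ft.
ISA temperature at 8700 ft = 15 − 2 × (8700/1000) = -2.4°C.
ISA deviation = -2 − (-2.4) = +0.4°C.
Density altitude = 8700 + 120 × (0.4) = 8748 ft.

8748 ft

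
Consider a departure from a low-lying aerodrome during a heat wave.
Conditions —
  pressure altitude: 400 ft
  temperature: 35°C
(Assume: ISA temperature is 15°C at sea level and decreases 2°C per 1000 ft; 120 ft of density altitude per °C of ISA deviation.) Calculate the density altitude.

2896 ft

ISA temperature at 400 ft = 15 − 2 × (400/1000) = 14.2°C.
ISA deviation = 35 − 14.2 = +20.8°C.
Density altitude = 400 + 120 × (20.8) = 400 + (+2496) = 2896 ft.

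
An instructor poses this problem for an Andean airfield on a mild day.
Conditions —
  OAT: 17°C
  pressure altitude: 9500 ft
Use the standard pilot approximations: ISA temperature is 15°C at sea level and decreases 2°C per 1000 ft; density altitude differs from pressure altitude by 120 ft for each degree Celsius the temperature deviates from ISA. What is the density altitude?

12020 ft

ISA temperature at 9500 ft = 15 − 2 × (9500/1000) = -4°C.
ISA deviation = 17 − (-4) = +21°C.
Density altitude = 9500 + 120 × (21) = 9500 + (+2520) = 12020 ft.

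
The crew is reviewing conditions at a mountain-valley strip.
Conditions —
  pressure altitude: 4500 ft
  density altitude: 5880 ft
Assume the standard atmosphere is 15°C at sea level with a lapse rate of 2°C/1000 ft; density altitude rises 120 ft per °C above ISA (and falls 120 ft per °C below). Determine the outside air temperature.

17.5°C

Density altitude − pressure altitude = 5880 − 4500 = +1380 ft.
At 120 ft/°C that is an ISA deviation of 1380/120 = +11.5°C.
ISA temperature at 4500 ft = 15 − 2 × (4500/1000) = 6°C.
OAT = ISA + deviation = 6 + (+11.5) = 17.5°C.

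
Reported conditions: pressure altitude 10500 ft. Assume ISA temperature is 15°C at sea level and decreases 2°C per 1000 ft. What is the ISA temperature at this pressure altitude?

ISA temperature = 15 − 2 × (10500/1000) = 15 − 21 = -6°C.

-6°C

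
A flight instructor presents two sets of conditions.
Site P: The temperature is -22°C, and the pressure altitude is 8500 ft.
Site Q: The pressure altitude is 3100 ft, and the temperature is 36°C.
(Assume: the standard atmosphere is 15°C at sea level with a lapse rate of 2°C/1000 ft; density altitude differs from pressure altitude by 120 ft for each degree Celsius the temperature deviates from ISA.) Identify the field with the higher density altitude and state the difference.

Site Q by 264 ft

Site P: ISA temp = -2°C, deviation -20°C, DA = 8500 + 120 × (-20) = 6100 ft.
Site Q: ISA temp = 8.8°C, deviation +27.2°C, DA = 3100 + 120 × 27.2 = 6364 ft.
Site Q is higher by 6364 − 6100 = 264 ft.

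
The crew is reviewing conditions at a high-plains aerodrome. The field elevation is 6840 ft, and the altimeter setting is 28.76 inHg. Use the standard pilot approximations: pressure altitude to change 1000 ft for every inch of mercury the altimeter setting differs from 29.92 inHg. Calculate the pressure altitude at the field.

8000 ft

Pressure correction = (29.92 − 28.76) × 1000 = +1160 ft.
Pressure altitude = 6840 + (+1160) = 8000 ft.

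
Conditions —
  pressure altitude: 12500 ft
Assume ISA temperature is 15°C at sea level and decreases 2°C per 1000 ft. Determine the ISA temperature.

-10°C

ISA temperature = 15 − 2 × (12500/1000) = 15 − 25 = -10°C.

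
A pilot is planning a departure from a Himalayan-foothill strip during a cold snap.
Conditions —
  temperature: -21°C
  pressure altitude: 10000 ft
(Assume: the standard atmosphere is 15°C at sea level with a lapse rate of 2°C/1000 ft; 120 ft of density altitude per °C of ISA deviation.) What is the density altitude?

ISA temperature at 10000 ft = 15 − 2 × (10000/1000) = -5°C.
ISA deviation = -21 − (-5) = -16°C.
Density altitude = 10000 + 120 × (-16) = 10000 + (-1920) = 8080 ft.

8080 ft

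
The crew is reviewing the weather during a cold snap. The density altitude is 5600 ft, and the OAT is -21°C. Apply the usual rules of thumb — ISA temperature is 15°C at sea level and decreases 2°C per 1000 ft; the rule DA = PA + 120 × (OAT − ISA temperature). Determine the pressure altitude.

8000 ft

DA = PA + 120 × (OAT − (15 − 2·PA/1000)) = PA + 120·OAT − 1800 + 0.24·PA = 1.24·PA + 120·OAT − 1800.
So 1.24·PA = 5600 − 120 × (-21) + 1800 = 9920.
PA = 9920 / 1.24 = 8000 ft.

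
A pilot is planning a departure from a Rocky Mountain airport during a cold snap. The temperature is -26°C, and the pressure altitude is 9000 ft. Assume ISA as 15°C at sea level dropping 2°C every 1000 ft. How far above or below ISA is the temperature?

ISA temperature at 9000 ft = 15 − 2 × (9000/1000) = -3°C.
Deviation = OAT − ISA = -26 − (-3) = -23°C.

ISA-23°C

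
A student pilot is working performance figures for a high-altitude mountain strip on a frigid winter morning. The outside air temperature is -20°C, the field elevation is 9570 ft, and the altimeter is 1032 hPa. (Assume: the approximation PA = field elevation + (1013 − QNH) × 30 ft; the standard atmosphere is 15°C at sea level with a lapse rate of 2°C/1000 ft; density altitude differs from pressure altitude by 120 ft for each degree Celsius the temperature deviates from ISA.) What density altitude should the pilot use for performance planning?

6960 ft

Pressure altitude = 9570 + (1013 − 1032) × 30 = 9570 + (-570) = 9000 ft.
ISA temperature at 9000 ft = 15 − 2 × (9000/1000) = -3°C.
ISA deviation = -20 − (-3) = -17°C.
Density altitude = 9000 + 120 × (-17) = 6960 ft.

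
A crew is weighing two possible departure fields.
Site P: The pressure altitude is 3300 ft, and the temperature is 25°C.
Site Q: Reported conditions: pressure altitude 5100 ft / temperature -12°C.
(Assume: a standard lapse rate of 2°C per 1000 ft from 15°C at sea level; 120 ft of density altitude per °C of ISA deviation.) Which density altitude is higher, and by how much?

Site P: ISA temp = 8.4°C, deviation +16.6°C, DA = 3300 + 120 × 16.6 = 5292 ft.
Site Q: ISA temp = 4.8°C, deviation -16.8°C, DA = 5100 + 120 × (-16.8) = 3084 ft.
Site P is higher by 5292 − 3084 = 2208 ft.

Site P by 2208 ft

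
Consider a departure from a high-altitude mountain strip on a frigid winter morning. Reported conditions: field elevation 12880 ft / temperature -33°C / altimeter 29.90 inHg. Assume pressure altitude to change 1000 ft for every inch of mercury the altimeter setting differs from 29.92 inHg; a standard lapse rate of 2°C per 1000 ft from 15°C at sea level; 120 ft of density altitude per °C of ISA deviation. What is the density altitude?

Pressure altitude = 12880 + (29.92 − 29.90) × 1000 = 12880 + (+20) = 12900 ft.
ISA temperature at 12900 ft = 15 − 2 × (12900/1000) = -10.8°C.
ISA deviation = -33 − (-10.8) = -22.2°C.
Density altitude = 12900 + 120 × (-22.2) = 10236 ft.

10236 ft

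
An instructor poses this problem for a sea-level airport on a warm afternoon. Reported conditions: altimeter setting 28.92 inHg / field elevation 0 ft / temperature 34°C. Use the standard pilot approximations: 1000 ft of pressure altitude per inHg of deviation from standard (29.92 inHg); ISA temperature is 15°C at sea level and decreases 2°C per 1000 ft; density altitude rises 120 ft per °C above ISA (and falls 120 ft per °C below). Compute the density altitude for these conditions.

3520 ft

Pressure altitude = 0 + (29.92 − 28.92) × 1000 = 0 + (+1000) = 1000 ft.
ISA temperature at 1000 ft = 15 − 2 × (1000/1000) = 13°C.
ISA deviation = 34 − 13 = +21°C.
Density altitude = 1000 + 120 × (21) = 3520 ft.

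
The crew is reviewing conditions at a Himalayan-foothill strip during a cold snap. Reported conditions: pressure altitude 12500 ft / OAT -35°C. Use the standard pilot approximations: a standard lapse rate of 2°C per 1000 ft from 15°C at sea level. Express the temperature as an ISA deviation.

ISA-25°C

ISA temperature at 12500 ft = 15 − 2 × (12500/1000) = -10°C.
Deviation = OAT − ISA = -35 − (-10) = -25°C.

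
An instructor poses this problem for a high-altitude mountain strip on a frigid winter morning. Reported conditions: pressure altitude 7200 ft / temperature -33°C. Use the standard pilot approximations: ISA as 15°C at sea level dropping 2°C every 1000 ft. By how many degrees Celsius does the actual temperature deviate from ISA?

ISA temperature at 7200 ft = 15 − 2 × (7200/1000) = 0.6°C.
Deviation = OAT − ISA = -33 − 0.6 = -33.6°C.

ISA-33.6°C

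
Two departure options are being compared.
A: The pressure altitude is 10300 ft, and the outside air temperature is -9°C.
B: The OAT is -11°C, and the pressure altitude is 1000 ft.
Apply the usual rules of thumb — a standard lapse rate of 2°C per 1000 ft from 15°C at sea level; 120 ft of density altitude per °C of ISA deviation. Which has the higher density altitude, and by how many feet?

A: ISA temp = -5.6°C, deviation -3.4°C, DA = 10300 + 120 × (-3.4) = 9892 ft.
B: ISA temp = 13°C, deviation -24°C, DA = 1000 + 120 × (-24) = -1880 ft.
A is higher by 9892 − (-1880) = 11772 ft.

A by 11772 ft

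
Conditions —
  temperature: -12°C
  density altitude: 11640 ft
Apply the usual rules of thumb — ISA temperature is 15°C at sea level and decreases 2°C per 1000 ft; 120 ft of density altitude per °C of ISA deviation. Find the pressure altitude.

12000 ft

DA = PA + 120 × (OAT − (15 − 2·PA/1000)) = PA + 120·OAT − 1800 + 0.24·PA = 1.24·PA + 120·OAT − 1800.
So 1.24·PA = 11640 − 120 × (-12) + 1800 = 14880.
PA = 14880 / 1.24 = 12000 ft.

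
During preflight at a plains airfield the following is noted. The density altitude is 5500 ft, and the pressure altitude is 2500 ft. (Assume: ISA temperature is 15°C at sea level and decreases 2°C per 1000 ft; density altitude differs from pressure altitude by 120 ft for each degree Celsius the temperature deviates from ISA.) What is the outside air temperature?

Density altitude − pressure altitude = 5500 − 2500 = +3000 ft.
At 120 ft/°C that is an ISA deviation of 3000/120 = +25°C.
ISA temperature at 2500 ft = 15 − 2 × (2500/1000) = 10°C.
OAT = ISA + deviation = 10 + (+25) = 35°C.

35°C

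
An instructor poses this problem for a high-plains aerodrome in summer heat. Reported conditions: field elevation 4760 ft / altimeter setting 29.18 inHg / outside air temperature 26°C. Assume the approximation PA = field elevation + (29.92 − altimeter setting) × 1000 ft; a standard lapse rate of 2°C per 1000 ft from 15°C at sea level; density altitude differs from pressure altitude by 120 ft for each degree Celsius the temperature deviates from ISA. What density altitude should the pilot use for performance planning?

Pressure altitude = 4760 + (29.92 − 29.18) × 1000 = 4760 + (+740) = 5500 ft.
ISA temperature at 5500 ft = 15 − 2 × (5500/1000) = 4°C.
ISA deviation = 26 − 4 = +22°C.
Density altitude = 5500 + 120 × (22) = 8140 ft.

8140 ft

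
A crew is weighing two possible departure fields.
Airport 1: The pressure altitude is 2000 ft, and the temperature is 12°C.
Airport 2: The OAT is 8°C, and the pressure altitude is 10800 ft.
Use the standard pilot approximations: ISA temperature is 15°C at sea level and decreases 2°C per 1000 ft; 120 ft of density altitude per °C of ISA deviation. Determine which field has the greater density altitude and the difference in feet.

Airport 1: ISA temp = 11°C, deviation +1°C, DA = 2000 + 120 × 1 = 2120 ft.
Airport 2: ISA temp = -6.6°C, deviation +14.6°C, DA = 10800 + 120 × 14.6 = 12552 ft.
Airport 2 is higher by 12552 − 2120 = 10432 ft.

Airport 2 by 10432 ft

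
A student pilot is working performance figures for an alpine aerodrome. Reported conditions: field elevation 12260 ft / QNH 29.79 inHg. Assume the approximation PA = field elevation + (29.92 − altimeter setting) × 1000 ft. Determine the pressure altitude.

Pressure correction = (29.92 − 29.79) × 1000 = +130 ft.
Pressure altitude = 12260 + (+130) = 12390 ft.

12390 ft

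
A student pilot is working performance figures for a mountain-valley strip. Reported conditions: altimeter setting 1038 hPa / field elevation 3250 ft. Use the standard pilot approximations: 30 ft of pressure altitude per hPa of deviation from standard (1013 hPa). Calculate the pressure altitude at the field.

Pressure correction = (1013 − 1038) × 30 = -750 ft.
Pressure altitude = 3250 + (-750) = 2500 ft.

2500 ft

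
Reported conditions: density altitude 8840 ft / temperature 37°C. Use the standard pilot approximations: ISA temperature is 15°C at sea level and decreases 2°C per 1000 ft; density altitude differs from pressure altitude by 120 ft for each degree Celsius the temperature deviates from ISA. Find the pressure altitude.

5000 ft

DA = PA + 120 × (OAT − (15 − 2·PA/1000)) = PA + 120·OAT − 1800 + 0.24·PA = 1.24·PA + 120·OAT − 1800.
So 1.24·PA = 8840 − 120 × 37 + 1800 = 6200.
PA = 6200 / 1.24 = 5000 ft.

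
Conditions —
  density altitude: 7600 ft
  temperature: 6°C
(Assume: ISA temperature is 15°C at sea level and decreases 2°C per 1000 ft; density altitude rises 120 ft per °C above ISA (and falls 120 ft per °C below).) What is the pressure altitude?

DA = PA + 120 × (OAT − (15 − 2·PA/1000)) = PA + 120·OAT − 1800 + 0.24·PA = 1.24·PA + 120·OAT − 1800.
So 1.24·PA = 7600 − 120 × 6 + 1800 = 8680.
PA = 8680 / 1.24 = 7000 ft.

7000 ft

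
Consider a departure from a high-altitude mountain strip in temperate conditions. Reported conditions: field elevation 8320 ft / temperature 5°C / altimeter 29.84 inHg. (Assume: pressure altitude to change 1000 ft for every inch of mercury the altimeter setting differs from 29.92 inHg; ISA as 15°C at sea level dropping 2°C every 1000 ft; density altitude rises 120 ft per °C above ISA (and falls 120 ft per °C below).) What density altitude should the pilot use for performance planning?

Pressure altitude = 8320 + (29.92 − 29.84) × 1000 = 8320 + (+80) = 8400 ft.
ISA temperature at 8400 ft = 15 − 2 × (8400/1000) = -1.8°C.
ISA deviation = 5 − (-1.8) = +6.8°C.
Density altitude = 8400 + 120 × (6.8) = 9216 ft.

9216 ft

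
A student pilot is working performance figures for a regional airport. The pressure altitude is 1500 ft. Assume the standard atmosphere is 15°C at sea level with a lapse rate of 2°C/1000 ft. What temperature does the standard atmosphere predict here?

ISA temperature = 15 − 2 × (1500/1000) = 15 − 3 = 12°C.

12°C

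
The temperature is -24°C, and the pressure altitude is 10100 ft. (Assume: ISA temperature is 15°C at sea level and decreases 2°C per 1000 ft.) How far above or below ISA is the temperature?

ISA temperature at 10100 ft = 15 − 2 × (10100/1000) = -5.2°C.
Deviation = OAT − ISA = -24 − (-5.2) = -18.8°C.

ISA-18.8°C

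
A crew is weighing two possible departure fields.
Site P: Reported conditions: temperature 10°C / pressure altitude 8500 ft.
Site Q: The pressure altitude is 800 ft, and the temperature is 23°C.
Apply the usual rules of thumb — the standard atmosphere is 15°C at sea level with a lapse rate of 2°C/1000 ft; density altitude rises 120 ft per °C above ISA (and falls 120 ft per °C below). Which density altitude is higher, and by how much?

Site P by 7988 ft

Site P: ISA temp = -2°C, deviation +12°C, DA = 8500 + 120 × 12 = 9940 ft.
Site Q: ISA temp = 13.4°C, deviation +9.6°C, DA = 800 + 120 × 9.6 = 1952 ft.
Site P is higher by 9940 − 1952 = 7988 ft.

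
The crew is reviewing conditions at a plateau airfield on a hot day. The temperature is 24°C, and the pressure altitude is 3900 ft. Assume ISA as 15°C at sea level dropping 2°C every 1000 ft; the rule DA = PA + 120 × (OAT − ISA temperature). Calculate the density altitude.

ISA temperature at 3900 ft = 15 − 2 × (3900/1000) = 7.2°C.
ISA deviation = 24 − 7.2 = +16.8°C.
Density altitude = 3900 + 120 × (16.8) = 3900 + (+2016) = 5916 ft.

5916 ft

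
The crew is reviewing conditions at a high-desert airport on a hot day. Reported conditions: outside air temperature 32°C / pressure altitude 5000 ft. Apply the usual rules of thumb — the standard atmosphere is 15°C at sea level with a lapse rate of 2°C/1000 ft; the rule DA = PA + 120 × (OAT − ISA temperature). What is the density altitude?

ISA temperature at 5000 ft = 15 − 2 × (5000/1000) = 5°C.
ISA deviation = 32 − 5 = +27°C.
Density altitude = 5000 + 120 × (27) = 5000 + (+3240) = 8240 ft.

8240 ft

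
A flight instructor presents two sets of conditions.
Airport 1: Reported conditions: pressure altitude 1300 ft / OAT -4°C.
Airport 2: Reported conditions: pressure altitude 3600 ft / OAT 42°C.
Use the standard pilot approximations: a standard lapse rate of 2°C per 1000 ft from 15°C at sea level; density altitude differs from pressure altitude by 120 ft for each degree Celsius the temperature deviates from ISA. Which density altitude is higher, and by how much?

Airport 2 by 8372 ft

Airport 1: ISA temp = 12.4°C, deviation -16.4°C, DA = 1300 + 120 × (-16.4) = -668 ft.
Airport 2: ISA temp = 7.8°C, deviation +34.2°C, DA = 3600 + 120 × 34.2 = 7704 ft.
Airport 2 is higher by 7704 − (-668) = 8372 ft.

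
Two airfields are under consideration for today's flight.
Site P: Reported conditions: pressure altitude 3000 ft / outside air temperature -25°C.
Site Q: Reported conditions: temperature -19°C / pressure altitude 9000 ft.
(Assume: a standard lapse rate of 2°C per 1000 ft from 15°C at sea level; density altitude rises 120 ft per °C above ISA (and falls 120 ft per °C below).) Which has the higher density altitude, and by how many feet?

Site P: ISA temp = 9°C, deviation -34°C, DA = 3000 + 120 × (-34) = -1080 ft.
Site Q: ISA temp = -3°C, deviation -16°C, DA = 9000 + 120 × (-16) = 7080 ft.
Site Q is higher by 7080 − (-1080) = 8160 ft.

Site Q by 8160 ft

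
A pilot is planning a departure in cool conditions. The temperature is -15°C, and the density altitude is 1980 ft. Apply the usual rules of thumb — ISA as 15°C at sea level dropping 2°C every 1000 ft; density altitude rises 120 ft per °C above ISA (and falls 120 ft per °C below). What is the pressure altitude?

DA = PA + 120 × (OAT − (15 − 2·PA/1000)) = PA + 120·OAT − 1800 + 0.24·PA = 1.24·PA + 120·OAT − 1800.
So 1.24·PA = 1980 − 120 × (-15) + 1800 = 5580.
PA = 5580 / 1.24 = 4500 ft.

4500 ft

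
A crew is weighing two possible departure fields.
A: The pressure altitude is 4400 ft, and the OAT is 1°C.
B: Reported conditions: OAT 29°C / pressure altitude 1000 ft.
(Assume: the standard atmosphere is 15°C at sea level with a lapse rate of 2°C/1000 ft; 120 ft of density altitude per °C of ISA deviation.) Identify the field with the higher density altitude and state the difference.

A: ISA temp = 6.2°C, deviation -5.2°C, DA = 4400 + 120 × (-5.2) = 3776 ft.
B: ISA temp = 13°C, deviation +16°C, DA = 1000 + 120 × 16 = 2920 ft.
A is higher by 3776 − 2920 = 856 ft.

A by 856 ft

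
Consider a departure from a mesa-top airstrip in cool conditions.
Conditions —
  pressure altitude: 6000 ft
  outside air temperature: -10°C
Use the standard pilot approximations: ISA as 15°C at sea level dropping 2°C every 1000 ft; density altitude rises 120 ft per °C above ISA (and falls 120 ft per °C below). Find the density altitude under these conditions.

ISA temperature at 6000 ft = 15 − 2 × (6000/1000) = 3°C.
ISA deviation = -10 − 3 = -13°C.
Density altitude = 6000 + 120 × (-13) = 6000 + (-1560) = 4440 ft.

4440 ft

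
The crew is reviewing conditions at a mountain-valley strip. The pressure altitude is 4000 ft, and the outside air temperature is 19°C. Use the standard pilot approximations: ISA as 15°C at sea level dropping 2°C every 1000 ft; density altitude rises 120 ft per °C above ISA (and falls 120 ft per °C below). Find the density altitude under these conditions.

5440 ft

ISA temperature at 4000 ft = 15 − 2 × (4000/1000) = 7°C.
ISA deviation = 19 − 7 = +12°C.
Density altitude = 4000 + 120 × (12) = 4000 + (+1440) = 5440 ft.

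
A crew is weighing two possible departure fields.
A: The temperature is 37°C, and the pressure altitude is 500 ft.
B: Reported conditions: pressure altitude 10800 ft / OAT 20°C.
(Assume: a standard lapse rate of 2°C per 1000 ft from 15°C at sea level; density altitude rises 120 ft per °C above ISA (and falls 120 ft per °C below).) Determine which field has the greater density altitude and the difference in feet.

B by 10732 ft

A: ISA temp = 14°C, deviation +23°C, DA = 500 + 120 × 23 = 3260 ft.
B: ISA temp = -6.6°C, deviation +26.6°C, DA = 10800 + 120 × 26.6 = 13992 ft.
B is higher by 13992 − 3260 = 10732 ft.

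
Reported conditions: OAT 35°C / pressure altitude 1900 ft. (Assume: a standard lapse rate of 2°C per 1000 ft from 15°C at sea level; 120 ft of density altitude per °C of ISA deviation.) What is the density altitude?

ISA temperature at 1900 ft = 15 − 2 × (1900/1000) = 11.2°C.
ISA deviation = 35 − 11.2 = +23.8°C.
Density altitude = 1900 + 120 × (23.8) = 1900 + (+2856) = 4756 ft.

4756 ft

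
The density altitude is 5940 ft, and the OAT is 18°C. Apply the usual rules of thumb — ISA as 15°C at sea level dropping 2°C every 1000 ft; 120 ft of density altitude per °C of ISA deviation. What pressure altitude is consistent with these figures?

4500 ft

DA = PA + 120 × (OAT − (15 − 2·PA/1000)) = PA + 120·OAT − 1800 + 0.24·PA = 1.24·PA + 120·OAT − 1800.
So 1.24·PA = 5940 − 120 × 18 + 1800 = 5580.
PA = 5580 / 1.24 = 4500 ft.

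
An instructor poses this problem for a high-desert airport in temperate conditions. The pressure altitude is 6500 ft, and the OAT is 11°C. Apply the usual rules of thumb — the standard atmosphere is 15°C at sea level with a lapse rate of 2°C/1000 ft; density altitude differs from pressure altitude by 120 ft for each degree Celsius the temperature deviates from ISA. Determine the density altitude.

ISA temperature at 6500 ft = 15 − 2 × (6500/1000) = 2°C.
ISA deviation = 11 − 2 = +9°C.
Density altitude = 6500 + 120 × (9) = 6500 + (+1080) = 7580 ft.

7580 ft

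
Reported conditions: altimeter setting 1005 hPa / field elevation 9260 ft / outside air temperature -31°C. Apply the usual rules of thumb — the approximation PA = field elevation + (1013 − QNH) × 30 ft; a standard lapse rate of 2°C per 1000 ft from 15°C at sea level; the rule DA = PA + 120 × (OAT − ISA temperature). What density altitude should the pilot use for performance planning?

Pressure altitude = 9260 + (1013 − 1005) × 30 = 9260 + (+240) = 9500 ft.
ISA temperature at 9500 ft = 15 − 2 × (9500/1000) = -4°C.
ISA deviation = -31 − (-4) = -27°C.
Density altitude = 9500 + 120 × (-27) = 6260 ft.

6260 ft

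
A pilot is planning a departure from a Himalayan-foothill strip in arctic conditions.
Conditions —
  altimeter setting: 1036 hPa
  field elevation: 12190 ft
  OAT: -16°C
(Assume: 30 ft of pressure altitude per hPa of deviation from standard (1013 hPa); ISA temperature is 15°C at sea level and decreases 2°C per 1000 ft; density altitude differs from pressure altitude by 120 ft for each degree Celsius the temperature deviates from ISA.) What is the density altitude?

Pressure altitude = 12190 + (1013 − 1036) × 30 = 12190 + (-690) = 11500 ft.
ISA temperature at 11500 ft = 15 − 2 × (11500/1000) = -8°C.
ISA deviation = -16 − (-8) = -8°C.
Density altitude = 11500 + 120 × (-8) = 10540 ft.

10540 ft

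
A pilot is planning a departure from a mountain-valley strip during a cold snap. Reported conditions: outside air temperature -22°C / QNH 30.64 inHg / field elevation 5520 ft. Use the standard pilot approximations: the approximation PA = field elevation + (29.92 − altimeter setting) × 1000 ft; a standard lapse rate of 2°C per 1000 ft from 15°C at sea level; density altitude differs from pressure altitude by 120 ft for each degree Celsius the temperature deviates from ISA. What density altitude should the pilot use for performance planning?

Pressure altitude = 5520 + (29.92 − 30.64) × 1000 = 5520 + (-720) = 4800 ft.
ISA temperature at 4800 ft = 15 − 2 × (4800/1000) = 5.4°C.
ISA deviation = -22 − 5.4 = -27.4°C.
Density altitude = 4800 + 120 × (-27.4) = 1512 ft.

1512 ft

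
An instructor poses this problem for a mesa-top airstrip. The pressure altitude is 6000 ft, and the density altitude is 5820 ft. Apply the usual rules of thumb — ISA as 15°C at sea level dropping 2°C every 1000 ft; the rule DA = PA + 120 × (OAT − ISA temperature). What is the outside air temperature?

Density altitude − pressure altitude = 5820 − 6000 = -180 ft.
At 120 ft/°C that is an ISA deviation of -180/120 = -1.5°C.
ISA temperature at 6000 ft = 15 − 2 × (6000/1000) = 3°C.
OAT = ISA + deviation = 3 + (-1.5) = 1.5°C.

1.5°C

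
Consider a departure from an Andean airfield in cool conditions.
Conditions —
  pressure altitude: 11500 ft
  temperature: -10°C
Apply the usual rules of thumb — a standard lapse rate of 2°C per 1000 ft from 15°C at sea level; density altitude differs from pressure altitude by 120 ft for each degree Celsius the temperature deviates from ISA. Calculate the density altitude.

ISA temperature at 11500 ft = 15 − 2 × (11500/1000) = -8°C.
ISA deviation = -10 − (-8) = -2°C.
Density altitude = 11500 + 120 × (-2) = 11500 + (-240) = 11260 ft.

11260 ft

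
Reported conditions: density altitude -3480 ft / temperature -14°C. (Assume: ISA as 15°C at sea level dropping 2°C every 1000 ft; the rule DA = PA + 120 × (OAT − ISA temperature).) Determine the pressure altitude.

DA = PA + 120 × (OAT − (15 − 2·PA/1000)) = PA + 120·OAT − 1800 + 0.24·PA = 1.24·PA + 120·OAT − 1800.
So 1.24·PA = -3480 − 120 × (-14) + 1800 = 0.
PA = 0 / 1.24 = 0 ft.

0 ft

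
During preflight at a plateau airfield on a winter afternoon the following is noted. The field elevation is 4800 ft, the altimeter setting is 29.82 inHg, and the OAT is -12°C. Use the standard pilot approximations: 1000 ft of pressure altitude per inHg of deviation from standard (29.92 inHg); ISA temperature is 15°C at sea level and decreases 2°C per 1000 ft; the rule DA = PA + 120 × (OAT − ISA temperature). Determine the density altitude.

2836 ft

Pressure altitude = 4800 + (29.92 − 29.82) × 1000 = 4800 + (+100) = 4900 ft.
ISA temperature at 4900 ft = 15 − 2 × (4900/1000) = 5.2°C.
ISA deviation = -12 − 5.2 = -17.2°C.
Density altitude = 4900 + 120 × (-17.2) = 2836 ft.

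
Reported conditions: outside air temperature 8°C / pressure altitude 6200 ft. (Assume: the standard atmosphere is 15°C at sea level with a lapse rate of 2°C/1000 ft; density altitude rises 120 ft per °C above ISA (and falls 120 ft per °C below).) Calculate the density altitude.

6848 ft

ISA temperature at 6200 ft = 15 − 2 × (6200/1000) = 2.6°C.
ISA deviation = 8 − 2.6 = +5.4°C.
Density altitude = 6200 + 120 × (5.4) = 6200 + (+648) = 6848 ft.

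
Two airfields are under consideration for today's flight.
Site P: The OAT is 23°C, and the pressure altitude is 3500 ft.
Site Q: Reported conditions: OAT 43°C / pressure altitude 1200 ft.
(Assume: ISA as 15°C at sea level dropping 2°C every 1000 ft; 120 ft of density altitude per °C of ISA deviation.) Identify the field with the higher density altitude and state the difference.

Site P: ISA temp = 8°C, deviation +15°C, DA = 3500 + 120 × 15 = 5300 ft.
Site Q: ISA temp = 12.6°C, deviation +30.4°C, DA = 1200 + 120 × 30.4 = 4848 ft.
Site P is higher by 5300 − 4848 = 452 ft.

Site P by 452 ft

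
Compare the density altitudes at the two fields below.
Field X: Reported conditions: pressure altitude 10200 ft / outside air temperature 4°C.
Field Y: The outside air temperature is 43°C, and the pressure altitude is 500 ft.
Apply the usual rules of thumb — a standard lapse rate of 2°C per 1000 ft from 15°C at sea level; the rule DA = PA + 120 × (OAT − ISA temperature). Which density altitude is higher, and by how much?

Field X: ISA temp = -5.4°C, deviation +9.4°C, DA = 10200 + 120 × 9.4 = 11328 ft.
Field Y: ISA temp = 14°C, deviation +29°C, DA = 500 + 120 × 29 = 3980 ft.
Field X is higher by 11328 − 3980 = 7348 ft.

Field X by 7348 ft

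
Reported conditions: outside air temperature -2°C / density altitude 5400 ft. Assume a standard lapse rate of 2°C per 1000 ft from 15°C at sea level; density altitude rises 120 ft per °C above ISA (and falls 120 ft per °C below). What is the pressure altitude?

6000 ft

DA = PA + 120 × (OAT − (15 − 2·PA/1000)) = PA + 120·OAT − 1800 + 0.24·PA = 1.24·PA + 120·OAT − 1800.
So 1.24·PA = 5400 − 120 × (-2) + 1800 = 7440.
PA = 7440 / 1.24 = 6000 ft.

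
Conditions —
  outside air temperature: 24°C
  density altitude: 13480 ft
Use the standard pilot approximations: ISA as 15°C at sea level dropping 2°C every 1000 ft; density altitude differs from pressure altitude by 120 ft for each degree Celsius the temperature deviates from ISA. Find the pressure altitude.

10000 ft

DA = PA + 120 × (OAT − (15 − 2·PA/1000)) = PA + 120·OAT − 1800 + 0.24·PA = 1.24·PA + 120·OAT − 1800.
So 1.24·PA = 13480 − 120 × 24 + 1800 = 12400.
PA = 12400 / 1.24 = 10000 ft.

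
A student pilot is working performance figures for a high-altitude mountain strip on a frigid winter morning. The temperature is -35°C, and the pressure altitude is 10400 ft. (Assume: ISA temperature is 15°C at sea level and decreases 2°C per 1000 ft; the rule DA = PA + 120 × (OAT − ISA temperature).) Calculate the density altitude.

ISA temperature at 10400 ft = 15 − 2 × (10400/1000) = -5.8°C.
ISA deviation = -35 − (-5.8) = -29.2°C.
Density altitude = 10400 + 120 × (-29.2) = 10400 + (-3504) = 6896 ft.

6896 ft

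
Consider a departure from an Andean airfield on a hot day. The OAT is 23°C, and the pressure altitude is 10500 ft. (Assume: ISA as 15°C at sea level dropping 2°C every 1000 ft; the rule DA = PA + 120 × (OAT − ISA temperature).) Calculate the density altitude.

ISA temperature at 10500 ft = 15 − 2 × (10500/1000) = -6°C.
ISA deviation = 23 − (-6) = +29°C.
Density altitude = 10500 + 120 × (29) = 10500 + (+3480) = 13980 ft.

13980 ft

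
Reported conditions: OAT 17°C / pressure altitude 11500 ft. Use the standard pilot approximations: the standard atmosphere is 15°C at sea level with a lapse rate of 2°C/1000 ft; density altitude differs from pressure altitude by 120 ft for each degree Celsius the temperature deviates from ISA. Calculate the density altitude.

ISA temperature at 11500 ft = 15 − 2 × (11500/1000) = -8°C.
ISA deviation = 17 − (-8) = +25°C.
Density altitude = 11500 + 120 × (25) = 11500 + (+3000) = 14500 ft.

14500 ft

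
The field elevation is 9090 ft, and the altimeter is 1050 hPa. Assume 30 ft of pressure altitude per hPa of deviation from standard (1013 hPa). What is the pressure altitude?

Pressure correction = (1013 − 1050) × 30 = -1110 ft.
Pressure altitude = 9090 + (-1110) = 7980 ft.

7980 ft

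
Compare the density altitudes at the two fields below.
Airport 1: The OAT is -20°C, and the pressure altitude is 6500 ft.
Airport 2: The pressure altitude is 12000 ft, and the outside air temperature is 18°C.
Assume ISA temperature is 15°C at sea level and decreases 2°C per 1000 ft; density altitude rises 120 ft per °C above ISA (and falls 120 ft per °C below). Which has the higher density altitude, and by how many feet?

Airport 1: ISA temp = 2°C, deviation -22°C, DA = 6500 + 120 × (-22) = 3860 ft.
Airport 2: ISA temp = -9°C, deviation +27°C, DA = 12000 + 120 × 27 = 15240 ft.
Airport 2 is higher by 15240 − 3860 = 11380 ft.

Airport 2 by 11380 ft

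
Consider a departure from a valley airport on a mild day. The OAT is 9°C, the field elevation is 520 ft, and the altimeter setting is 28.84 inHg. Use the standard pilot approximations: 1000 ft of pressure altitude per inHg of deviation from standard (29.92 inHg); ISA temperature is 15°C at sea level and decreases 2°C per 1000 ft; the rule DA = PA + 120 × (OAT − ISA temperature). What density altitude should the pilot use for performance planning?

Pressure altitude = 520 + (29.92 − 28.84) × 1000 = 520 + (+1080) = 1600 ft.
ISA temperature at 1600 ft = 15 − 2 × (1600/1000) = 11.8°C.
ISA deviation = 9 − 11.8 = -2.8°C.
Density altitude = 1600 + 120 × (-2.8) = 1264 ft.

1264 ft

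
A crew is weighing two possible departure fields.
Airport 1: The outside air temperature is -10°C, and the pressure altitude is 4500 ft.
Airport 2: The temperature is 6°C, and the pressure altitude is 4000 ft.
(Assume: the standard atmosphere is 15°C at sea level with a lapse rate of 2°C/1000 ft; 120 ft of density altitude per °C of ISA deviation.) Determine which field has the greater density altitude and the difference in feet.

Airport 2 by 1300 ft

Airport 1: ISA temp = 6°C, deviation -16°C, DA = 4500 + 120 × (-16) = 2580 ft.
Airport 2: ISA temp = 7°C, deviation -1°C, DA = 4000 + 120 × (-1) = 3880 ft.
Airport 2 is higher by 3880 − 2580 = 1300 ft.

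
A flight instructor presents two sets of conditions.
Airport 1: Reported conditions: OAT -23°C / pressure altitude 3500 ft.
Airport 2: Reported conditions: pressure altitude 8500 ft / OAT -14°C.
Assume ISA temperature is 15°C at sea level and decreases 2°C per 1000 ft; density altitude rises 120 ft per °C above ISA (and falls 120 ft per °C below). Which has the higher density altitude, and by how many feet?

Airport 1: ISA temp = 8°C, deviation -31°C, DA = 3500 + 120 × (-31) = -220 ft.
Airport 2: ISA temp = -2°C, deviation -12°C, DA = 8500 + 120 × (-12) = 7060 ft.
Airport 2 is higher by 7060 − (-220) = 7280 ft.

Airport 2 by 7280 ft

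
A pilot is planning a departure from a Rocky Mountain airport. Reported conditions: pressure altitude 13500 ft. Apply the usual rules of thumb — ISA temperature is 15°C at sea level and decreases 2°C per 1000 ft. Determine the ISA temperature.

ISA temperature = 15 − 2 × (13500/1000) = 15 − 27 = -12°C.

-12°C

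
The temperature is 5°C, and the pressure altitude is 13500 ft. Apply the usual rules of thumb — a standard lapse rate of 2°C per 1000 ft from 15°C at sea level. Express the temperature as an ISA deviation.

ISA+17°C

ISA temperature at 13500 ft = 15 − 2 × (13500/1000) = -12°C.
Deviation = OAT − ISA = 5 − (-12) = +17°C.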